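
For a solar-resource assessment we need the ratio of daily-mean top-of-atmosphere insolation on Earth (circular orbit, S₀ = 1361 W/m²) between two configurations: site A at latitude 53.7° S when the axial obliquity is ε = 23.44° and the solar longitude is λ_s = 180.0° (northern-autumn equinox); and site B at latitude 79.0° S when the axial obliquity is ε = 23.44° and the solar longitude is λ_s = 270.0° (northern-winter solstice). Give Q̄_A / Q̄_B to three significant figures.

Q̄_A / Q̄_B ≈ 0.483

— Configuration A (φ=-53.7°):
Solar declination: sin δ = sin ε · sin λ_s = sin 23.44° × sin 180.0° = 0.00000, so δ = +0.000°.
cos H₀ = −tan(-53.7°) tan(+0.000°) = 0.0000, H₀ = 1.5708 rad.
Bracket: H₀ sin φ sin δ + cos φ cos δ sin H₀ = 1.5708×-0.80593×0.00000 + 0.59201×1.00000×1.00000 = -0.000000 + 0.592010 = 0.592010.
Q̄ = (S₀/π) × [bracket] = (1361/π) × 0.592010 = 256.47 W/m².
— Configuration B (φ=-79.0°):
Solar declination: sin δ = sin ε · sin λ_s = sin 23.44° × sin 270.0° = -0.39779, so δ = -23.440°.
cos H₀ = −tan(-79.0°) tan(-23.440°) = -2.2305 ≤ −1 ⇒ polar day, H₀ = π.
Bracket: H₀ sin φ sin δ + cos φ cos δ sin H₀ = 3.1416×-0.98163×-0.39779 + 0.19081×0.91748×0.00000 = 1.226740 + 0.000000 = 1.226740.
Q̄ = (S₀/π) × [bracket] = (1361/π) × 1.226740 = 531.45 W/m².
Ratio Q̄_A / Q̄_B = 256.47 / 531.45 = 0.4826.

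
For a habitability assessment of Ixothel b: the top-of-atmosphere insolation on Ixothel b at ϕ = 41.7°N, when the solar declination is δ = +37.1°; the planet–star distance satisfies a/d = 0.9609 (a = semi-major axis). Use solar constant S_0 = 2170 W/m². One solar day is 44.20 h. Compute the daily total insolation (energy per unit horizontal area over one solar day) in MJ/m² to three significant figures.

cos h₀ = −tan(+41.7°) tan(+37.100°) = -0.6738, h₀ = 2.3102 rad.
Bracket: h₀ sin ϕ sin δ + cos ϕ cos δ sin h₀ = 2.3102×0.66523×0.60321 + 0.74664×0.79758×0.73888 = 0.927022 + 0.440007 = 1.367029.
Inverse-square distance factor (a/d)² = 0.9609² = 0.923329.
Q̄ = (S_0/π) × 0.923329 × [bracket] = (2170/π) × 0.923329 × 1.367029 = 871.85 W/m².
Daily total = Q̄ × 44.20 h × 3600 s/h = 871.85 × 44.20 × 3600 / 10⁶ = 138.7 MJ/m².

139 MJ/m²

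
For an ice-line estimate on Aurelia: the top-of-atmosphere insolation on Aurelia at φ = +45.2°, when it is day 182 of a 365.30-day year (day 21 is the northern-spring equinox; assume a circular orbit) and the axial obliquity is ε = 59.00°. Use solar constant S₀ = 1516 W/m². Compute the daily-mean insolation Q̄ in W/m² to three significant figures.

Solar longitude: λ_s = 360° × (182 − 21)/365.30 = 158.664°.
sin δ = sin 59.00° × sin 158.664° = 0.31187, so δ = +18.172°.
cos H₀ = −tan(+45.2°) tan(+18.172°) = -0.3305, H₀ = 1.9077 rad.
Bracket: H₀ sin φ sin δ + cos φ cos δ sin H₀ = 1.9077×0.70957×0.31187 + 0.70463×0.95013×0.94379 = 0.422162 + 0.631858 = 1.054020.
Q̄ = (S₀/π) × [bracket] = (1516/π) × 1.054020 = 508.6 W/m².

Q̄ ≈ 509 W/m²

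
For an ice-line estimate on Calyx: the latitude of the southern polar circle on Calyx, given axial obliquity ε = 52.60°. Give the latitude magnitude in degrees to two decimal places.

The polar circle is the lowest latitude that experiences at least one full rotation of continuous darkness at the northern-summer solstice; it lies at |φ| = 90° − ε = 90° − 52.60° = 37.40°.

37.40°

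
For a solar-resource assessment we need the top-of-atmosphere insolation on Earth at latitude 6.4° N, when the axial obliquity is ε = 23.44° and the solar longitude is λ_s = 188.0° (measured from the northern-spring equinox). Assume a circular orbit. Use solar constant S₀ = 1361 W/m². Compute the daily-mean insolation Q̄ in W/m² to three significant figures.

Solar declination: sin δ = sin ε · sin λ_s = sin 23.44° × sin 188.0° = -0.05536, so δ = -3.174°.
cos H₀ = −tan(+6.4°) tan(-3.174°) = 0.0062, H₀ = 1.5646 rad.
Bracket: H₀ sin φ sin δ + cos φ cos δ sin H₀ = 1.5646×0.11147×-0.05536 + 0.99377×0.99847×0.99998 = -0.009655 + 0.992230 = 0.982575.
Q̄ = (S₀/π) × [bracket] = (1361/π) × 0.982575 = 425.7 W/m².

Q̄ ≈ 426 W/m²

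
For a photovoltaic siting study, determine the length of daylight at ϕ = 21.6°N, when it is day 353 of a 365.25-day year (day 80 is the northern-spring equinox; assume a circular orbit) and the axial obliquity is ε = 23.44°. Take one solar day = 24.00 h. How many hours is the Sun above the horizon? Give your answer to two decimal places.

Solar longitude: L_s = 360° × (353 − 80)/365.25 = 269.076°.
sin δ = sin 23.44° × sin 269.076° = -0.39774, so δ = -23.437°.
cos h₀ = −tan ϕ · tan δ = −tan(+21.6°) × tan(-23.437°) = 0.1716, so h₀ = 1.3983 rad = 80.12°.
Daylight = 2h₀/(2π) × 24.00 h = (1.3983/π) × 24.00 = 10.68 h.

10.68 h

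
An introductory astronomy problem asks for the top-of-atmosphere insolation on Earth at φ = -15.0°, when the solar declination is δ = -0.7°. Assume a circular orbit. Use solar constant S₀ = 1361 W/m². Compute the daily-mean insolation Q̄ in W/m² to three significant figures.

cos H₀ = −tan(-15.0°) tan(-0.700°) = -0.0033, H₀ = 1.5741 rad.
Bracket: H₀ sin φ sin δ + cos φ cos δ sin H₀ = 1.5741×-0.25882×-0.01222 + 0.96593×0.99993×0.99999 = 0.004979 + 0.965853 = 0.970832.
Q̄ = (S₀/π) × [bracket] = (1361/π) × 0.970832 = 420.6 W/m².

Q̄ ≈ 421 W/m²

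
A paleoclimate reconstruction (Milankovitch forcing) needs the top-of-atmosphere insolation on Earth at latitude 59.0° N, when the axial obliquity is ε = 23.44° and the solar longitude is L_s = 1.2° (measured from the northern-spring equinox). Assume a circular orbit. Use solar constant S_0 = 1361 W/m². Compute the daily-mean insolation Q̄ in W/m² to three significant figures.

Solar declination: sin δ = sin ε · sin L_s = sin 23.44° × sin 1.2° = 0.00833, so δ = +0.477°.
cos h₀ = −tan(+59.0°) tan(+0.477°) = -0.0139, h₀ = 1.5847 rad.
Bracket: h₀ sin ϕ sin δ + cos ϕ cos δ sin h₀ = 1.5847×0.85717×0.00833 + 0.51504×0.99997×0.99990 = 0.011315 + 0.514973 = 0.526288.
Q̄ = (S_0/π) × [bracket] = (1361/π) × 0.526288 = 228.0 W/m².

Q̄ ≈ 228 W/m²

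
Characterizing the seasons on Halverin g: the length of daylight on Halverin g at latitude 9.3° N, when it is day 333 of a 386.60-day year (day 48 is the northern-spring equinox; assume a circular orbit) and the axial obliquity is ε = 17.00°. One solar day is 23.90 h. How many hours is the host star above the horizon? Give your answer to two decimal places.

Solar longitude: λ_s = 360° × (333 − 48)/386.60 = 265.391°.
sin δ = sin 17.00° × sin 265.391° = -0.29143, so δ = -16.943°.
cos H₀ = −tan φ · tan δ = −tan(+9.3°) × tan(-16.943°) = 0.0499, so H₀ = 1.5209 rad = 87.14°.
Daylight = 2H₀/(2π) × 23.90 h = (1.5209/π) × 23.90 = 11.57 h.

11.57 h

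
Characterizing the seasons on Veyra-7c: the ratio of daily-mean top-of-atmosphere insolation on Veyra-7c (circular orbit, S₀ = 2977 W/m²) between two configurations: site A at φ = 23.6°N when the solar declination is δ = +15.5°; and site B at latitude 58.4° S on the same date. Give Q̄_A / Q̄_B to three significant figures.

Q̄_A / Q̄_B ≈ 5.30

— Configuration A (φ=+23.6°):
cos H₀ = −tan(+23.6°) tan(+15.500°) = -0.1212, H₀ = 1.6923 rad.
Bracket: H₀ sin φ sin δ + cos φ cos δ sin H₀ = 1.6923×0.40035×0.26724 + 0.91636×0.96363×0.99263 = 0.181058 + 0.876524 = 1.057582.
Q̄ = (S₀/π) × [bracket] = (2977/π) × 1.057582 = 1002.2 W/m².
— Configuration B (φ=-58.4°):
cos H₀ = −tan(-58.4°) tan(+15.500°) = 0.4508, H₀ = 1.1032 rad.
Bracket: H₀ sin φ sin δ + cos φ cos δ sin H₀ = 1.1032×-0.85173×0.26724 + 0.52399×0.96363×0.89263 = -0.251106 + 0.450718 = 0.199612.
Q̄ = (S₀/π) × [bracket] = (2977/π) × 0.199612 = 189.15 W/m².
Ratio Q̄_A / Q̄_B = 1002.2 / 189.15 = 5.298.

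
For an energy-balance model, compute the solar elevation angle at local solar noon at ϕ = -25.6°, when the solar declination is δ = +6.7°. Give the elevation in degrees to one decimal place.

At local noon the hour angle is zero, so the zenith angle equals |ϕ − δ| = |-25.6° − (+6.700°)| = 32.300°.
Elevation = 90° − 32.300° = 57.7°.

57.7°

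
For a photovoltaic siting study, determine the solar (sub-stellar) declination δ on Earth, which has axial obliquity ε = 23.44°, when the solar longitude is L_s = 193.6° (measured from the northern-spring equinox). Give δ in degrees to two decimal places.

δ = -5.37°

sin δ = sin ε · sin L_s = sin 23.44° × sin 193.6° = -0.093537.
δ = arcsin(-0.093537) = -5.37°.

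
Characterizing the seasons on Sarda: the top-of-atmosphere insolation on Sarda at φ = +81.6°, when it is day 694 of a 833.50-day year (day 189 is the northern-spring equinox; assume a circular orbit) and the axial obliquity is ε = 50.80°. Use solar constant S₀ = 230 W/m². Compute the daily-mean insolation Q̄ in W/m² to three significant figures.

Solar longitude: λ_s = 360° × (694 − 189)/833.50 = 218.116°.
sin δ = sin 50.80° × sin 218.116° = -0.47834, so δ = -28.577°.
cos H₀ = −tan(+81.6°) tan(-28.577°) = 3.6887 ≥ 1 ⇒ polar night, H₀ = 0 and Q̄ = 0.

Q̄ ≈ 0.00 W/m²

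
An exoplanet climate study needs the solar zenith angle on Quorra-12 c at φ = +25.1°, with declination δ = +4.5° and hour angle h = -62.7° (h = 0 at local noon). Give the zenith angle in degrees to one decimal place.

cos θ_z = sin φ sin δ + cos φ cos δ cos h = 0.033282 + 0.414058 = 0.447340.
θ_z = arccos(0.447340) = 63.4°.

θ_z = 63.4°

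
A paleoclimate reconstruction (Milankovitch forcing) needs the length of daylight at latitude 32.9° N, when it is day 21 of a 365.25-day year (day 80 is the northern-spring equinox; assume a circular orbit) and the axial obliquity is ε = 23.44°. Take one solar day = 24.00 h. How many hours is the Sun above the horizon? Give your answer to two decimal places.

Solar longitude: λ_s = 360° × (21 − 80)/365.25 = -58.152°, i.e. -58.152° + 360° = 301.848°.
sin δ = sin 23.44° × sin 301.848° = -0.33790, so δ = -19.749°.
cos H₀ = −tan φ · tan δ = −tan(+32.9°) × tan(-19.749°) = 0.2323, so H₀ = 1.3364 rad = 76.57°.
Daylight = 2H₀/(2π) × 24.00 h = (1.3364/π) × 24.00 = 10.21 h.

10.21 h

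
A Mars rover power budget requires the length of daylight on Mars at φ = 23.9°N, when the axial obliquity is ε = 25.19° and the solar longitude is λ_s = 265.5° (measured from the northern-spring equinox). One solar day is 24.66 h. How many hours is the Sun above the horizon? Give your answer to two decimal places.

10.69 h

Solar declination: sin δ = sin ε · sin λ_s = sin 25.19° × sin 265.5° = -0.42431, so δ = -25.107°.
cos H₀ = −tan φ · tan δ = −tan(+23.9°) × tan(-25.107°) = 0.2076, so H₀ = 1.3616 rad = 78.02°.
Daylight = 2H₀/(2π) × 24.66 h = (1.3616/π) × 24.66 = 10.69 h.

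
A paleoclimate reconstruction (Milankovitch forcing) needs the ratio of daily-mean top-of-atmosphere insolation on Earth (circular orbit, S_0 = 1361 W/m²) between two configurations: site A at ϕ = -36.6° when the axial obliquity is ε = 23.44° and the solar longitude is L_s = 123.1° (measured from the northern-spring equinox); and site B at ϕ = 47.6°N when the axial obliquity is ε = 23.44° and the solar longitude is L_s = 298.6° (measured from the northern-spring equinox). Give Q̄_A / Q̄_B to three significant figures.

Q̄_A / Q̄_B ≈ 1.68

— Configuration A (ϕ=-36.6°):
Solar declination: sin δ = sin ε · sin L_s = sin 23.44° × sin 123.1° = 0.33323, so δ = +19.465°.
cos h₀ = −tan(-36.6°) tan(+19.465°) = 0.2625, h₀ = 1.3052 rad.
Bracket: h₀ sin ϕ sin δ + cos ϕ cos δ sin h₀ = 1.3052×-0.59622×0.33323 + 0.80282×0.94284×0.96494 = -0.259315 + 0.730393 = 0.471078.
Q̄ = (S_0/π) × [bracket] = (1361/π) × 0.471078 = 204.08 W/m².
— Configuration B (ϕ=+47.6°):
Solar declination: sin δ = sin ε · sin L_s = sin 23.44° × sin 298.6° = -0.34925, so δ = -20.442°.
cos h₀ = −tan(+47.6°) tan(-20.442°) = 0.4082, h₀ = 1.1503 rad.
Bracket: h₀ sin ϕ sin δ + cos ϕ cos δ sin h₀ = 1.1503×0.73846×-0.34925 + 0.67430×0.93703×0.91290 = -0.296671 + 0.576806 = 0.280135.
Q̄ = (S_0/π) × [bracket] = (1361/π) × 0.280135 = 121.36 W/m².
Ratio Q̄_A / Q̄_B = 204.08 / 121.36 = 1.682.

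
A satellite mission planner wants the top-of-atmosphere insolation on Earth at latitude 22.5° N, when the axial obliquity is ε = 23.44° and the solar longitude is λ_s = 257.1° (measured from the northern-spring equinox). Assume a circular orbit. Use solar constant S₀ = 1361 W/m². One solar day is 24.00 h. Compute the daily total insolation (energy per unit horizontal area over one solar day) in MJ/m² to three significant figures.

23.6 MJ/m²

Solar declination: sin δ = sin ε · sin λ_s = sin 23.44° × sin 257.1° = -0.38775, so δ = -22.814°.
cos H₀ = −tan(+22.5°) tan(-22.814°) = 0.1742, H₀ = 1.3957 rad.
Bracket: H₀ sin φ sin δ + cos φ cos δ sin H₀ = 1.3957×0.38268×-0.38775 + 0.92388×0.92177×0.98470 = -0.207100 + 0.838575 = 0.631475.
Q̄ = (S₀/π) × [bracket] = (1361/π) × 0.631475 = 273.57 W/m².
Daily total = Q̄ × 24.00 h × 3600 s/h = 273.57 × 24.00 × 3600 / 10⁶ = 23.64 MJ/m².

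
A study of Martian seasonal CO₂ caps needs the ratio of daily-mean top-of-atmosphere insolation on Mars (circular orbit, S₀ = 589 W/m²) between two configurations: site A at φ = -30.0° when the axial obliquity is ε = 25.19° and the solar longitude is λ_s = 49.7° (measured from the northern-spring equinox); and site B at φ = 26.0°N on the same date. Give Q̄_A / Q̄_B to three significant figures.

— Configuration A (φ=-30.0°):
Solar declination: sin δ = sin ε · sin λ_s = sin 25.19° × sin 49.7° = 0.32461, so δ = +18.942°.
cos H₀ = −tan(-30.0°) tan(+18.942°) = 0.1981, H₀ = 1.3713 rad.
Bracket: H₀ sin φ sin δ + cos φ cos δ sin H₀ = 1.3713×-0.50000×0.32461 + 0.86603×0.94585×0.98017 = -0.222569 + 0.802891 = 0.580322.
Q̄ = (S₀/π) × [bracket] = (589/π) × 0.580322 = 108.80 W/m².
— Configuration B (φ=+26.0°):
cos H₀ = −tan(+26.0°) tan(+18.942°) = -0.1674, H₀ = 1.7390 rad.
Bracket: H₀ sin φ sin δ + cos φ cos δ sin H₀ = 1.7390×0.43837×0.32461 + 0.89879×0.94585×0.98589 = 0.247458 + 0.838125 = 1.085583.
Q̄ = (S₀/π) × [bracket] = (589/π) × 1.085583 = 203.53 W/m².
Ratio Q̄_A / Q̄_B = 108.80 / 203.53 = 0.5346.

Q̄_A / Q̄_B ≈ 0.535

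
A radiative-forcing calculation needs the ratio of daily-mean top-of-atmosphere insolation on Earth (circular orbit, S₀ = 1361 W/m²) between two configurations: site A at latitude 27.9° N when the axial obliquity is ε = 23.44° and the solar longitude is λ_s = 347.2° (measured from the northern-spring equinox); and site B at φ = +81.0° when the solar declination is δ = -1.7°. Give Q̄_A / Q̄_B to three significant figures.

Q̄_A / Q̄_B ≈ 7.22

— Configuration A (φ=+27.9°):
Solar declination: sin δ = sin ε · sin λ_s = sin 23.44° × sin 347.2° = -0.08813, so δ = -5.056°.
cos H₀ = −tan(+27.9°) tan(-5.056°) = 0.0468, H₀ = 1.5239 rad.
Bracket: H₀ sin φ sin δ + cos φ cos δ sin H₀ = 1.5239×0.46793×-0.08813 + 0.88377×0.99611×0.99890 = -0.062844 + 0.879364 = 0.816520.
Q̄ = (S₀/π) × [bracket] = (1361/π) × 0.816520 = 353.73 W/m².
— Configuration B (φ=+81.0°):
cos H₀ = −tan(+81.0°) tan(-1.700°) = 0.1874, H₀ = 1.3823 rad.
Bracket: H₀ sin φ sin δ + cos φ cos δ sin H₀ = 1.3823×0.98769×-0.02967 + 0.15643×0.99956×0.98229 = -0.040508 + 0.153592 = 0.113084.
Q̄ = (S₀/π) × [bracket] = (1361/π) × 0.113084 = 48.990 W/m².
Ratio Q̄_A / Q̄_B = 353.73 / 48.990 = 7.220.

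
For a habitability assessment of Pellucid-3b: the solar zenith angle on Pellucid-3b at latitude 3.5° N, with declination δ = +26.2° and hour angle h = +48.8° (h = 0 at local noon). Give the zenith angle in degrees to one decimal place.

θ_z = 51.9°

cos θ_z = sin ϕ sin δ + cos ϕ cos δ cos h = 0.026953 + 0.589912 = 0.616865.
θ_z = arccos(0.616865) = 51.9°.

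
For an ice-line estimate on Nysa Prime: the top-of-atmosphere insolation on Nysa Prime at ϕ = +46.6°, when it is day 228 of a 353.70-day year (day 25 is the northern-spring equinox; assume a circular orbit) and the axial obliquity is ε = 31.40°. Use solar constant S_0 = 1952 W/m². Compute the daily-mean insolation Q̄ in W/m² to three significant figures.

Solar longitude: L_s = 360° × (228 − 25)/353.70 = 206.616°.
sin δ = sin 31.40° × sin 206.616° = -0.23342, so δ = -13.498°.
cos h₀ = −tan(+46.6°) tan(-13.498°) = 0.2538, h₀ = 1.3141 rad.
Bracket: h₀ sin ϕ sin δ + cos ϕ cos δ sin h₀ = 1.3141×0.72657×-0.23342 + 0.68709×0.97238×0.96725 = -0.222866 + 0.646232 = 0.423366.
Q̄ = (S_0/π) × [bracket] = (1952/π) × 0.423366 = 263.1 W/m².

Q̄ ≈ 263 W/m²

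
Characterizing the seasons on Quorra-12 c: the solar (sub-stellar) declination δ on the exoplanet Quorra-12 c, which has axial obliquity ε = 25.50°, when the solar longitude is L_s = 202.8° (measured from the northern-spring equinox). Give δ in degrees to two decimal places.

sin δ = sin ε · sin L_s = sin 25.50° × sin 202.8° = -0.166830.
δ = arcsin(-0.166830) = -9.60°.

δ = -9.60°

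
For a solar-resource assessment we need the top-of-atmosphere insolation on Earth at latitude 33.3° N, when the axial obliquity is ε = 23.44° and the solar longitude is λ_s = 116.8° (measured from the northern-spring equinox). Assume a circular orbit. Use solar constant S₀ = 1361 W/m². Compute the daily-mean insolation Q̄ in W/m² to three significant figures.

Q̄ ≈ 482 W/m²

Solar declination: sin δ = sin ε · sin λ_s = sin 23.44° × sin 116.8° = 0.35506, so δ = +20.797°.
cos H₀ = −tan(+33.3°) tan(+20.797°) = -0.2495, H₀ = 1.8229 rad.
Bracket: H₀ sin φ sin δ + cos φ cos δ sin H₀ = 1.8229×0.54902×0.35506 + 0.83581×0.93484×0.96838 = 0.355347 + 0.756642 = 1.111989.
Q̄ = (S₀/π) × [bracket] = (1361/π) × 1.111989 = 481.7 W/m².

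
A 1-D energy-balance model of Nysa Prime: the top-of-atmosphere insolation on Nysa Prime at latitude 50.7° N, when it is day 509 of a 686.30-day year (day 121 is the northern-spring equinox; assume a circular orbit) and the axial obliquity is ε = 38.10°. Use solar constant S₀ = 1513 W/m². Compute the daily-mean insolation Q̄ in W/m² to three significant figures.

Solar longitude: λ_s = 360° × (509 − 121)/686.30 = 203.526°.
sin δ = sin 38.10° × sin 203.526° = -0.24630, so δ = -14.259°.
cos H₀ = −tan(+50.7°) tan(-14.259°) = 0.3105, H₀ = 1.2551 rad.
Bracket: H₀ sin φ sin δ + cos φ cos δ sin H₀ = 1.2551×0.77384×-0.24630 + 0.63338×0.96919×0.95058 = -0.239218 + 0.583528 = 0.344310.
Q̄ = (S₀/π) × [bracket] = (1513/π) × 0.344310 = 165.8 W/m².

Q̄ ≈ 166 W/m²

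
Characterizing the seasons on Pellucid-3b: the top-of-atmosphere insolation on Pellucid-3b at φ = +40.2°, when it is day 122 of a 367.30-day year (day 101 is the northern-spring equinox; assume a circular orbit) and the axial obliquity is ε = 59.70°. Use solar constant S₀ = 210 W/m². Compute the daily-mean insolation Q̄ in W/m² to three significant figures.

Q̄ ≈ 71.0 W/m²

Solar longitude: λ_s = 360° × (122 − 101)/367.30 = 20.583°.
sin δ = sin 59.70° × sin 20.583° = 0.30353, so δ = +17.670°.
cos H₀ = −tan(+40.2°) tan(+17.670°) = -0.2692, H₀ = 1.8434 rad.
Bracket: H₀ sin φ sin δ + cos φ cos δ sin H₀ = 1.8434×0.64546×0.30353 + 0.76380×0.95282×0.96308 = 0.361152 + 0.700895 = 1.062047.
Q̄ = (S₀/π) × [bracket] = (210/π) × 1.062047 = 70.99 W/m².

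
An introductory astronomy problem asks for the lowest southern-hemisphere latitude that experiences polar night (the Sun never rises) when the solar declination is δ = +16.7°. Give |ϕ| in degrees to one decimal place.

|ϕ| = 73.3°

Polar night requires cos h₀ = −tan ϕ tan δ ≥ 1, i.e. tan ϕ tan δ ≤ −1.
The boundary is |tan ϕ| · |tan δ| = 1, so |ϕ| = 90° − |δ| = 90° − 16.7° = 73.3° in the southern hemisphere.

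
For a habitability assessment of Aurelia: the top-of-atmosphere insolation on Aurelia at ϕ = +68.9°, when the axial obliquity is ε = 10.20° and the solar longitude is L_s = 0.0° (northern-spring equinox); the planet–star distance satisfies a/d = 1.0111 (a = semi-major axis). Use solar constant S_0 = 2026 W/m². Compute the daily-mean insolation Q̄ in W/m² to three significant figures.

Solar declination: sin δ = sin ε · sin L_s = sin 10.20° × sin 0.0° = 0.00000, so δ = +0.000°.
cos h₀ = −tan(+68.9°) tan(+0.000°) = -0.0000, h₀ = 1.5708 rad.
Bracket: h₀ sin ϕ sin δ + cos ϕ cos δ sin h₀ = 1.5708×0.93295×0.00000 + 0.36000×1.00000×1.00000 = 0.000000 + 0.360000 = 0.360000.
Inverse-square distance factor (a/d)² = 1.0111² = 1.022323.
Q̄ = (S_0/π) × 1.022323 × [bracket] = (2026/π) × 1.022323 × 0.360000 = 237.3 W/m².

Q̄ ≈ 237 W/m²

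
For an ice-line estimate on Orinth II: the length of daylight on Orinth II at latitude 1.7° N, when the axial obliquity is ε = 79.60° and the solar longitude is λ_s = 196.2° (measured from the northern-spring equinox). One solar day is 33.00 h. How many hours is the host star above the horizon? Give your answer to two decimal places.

16.41 h

Solar declination: sin δ = sin ε · sin λ_s = sin 79.60° × sin 196.2° = -0.27441, so δ = -15.927°.
cos H₀ = −tan φ · tan δ = −tan(+1.7°) × tan(-15.927°) = 0.0085, so H₀ = 1.5623 rad = 89.51°.
Daylight = 2H₀/(2π) × 33.00 h = (1.5623/π) × 33.00 = 16.41 h.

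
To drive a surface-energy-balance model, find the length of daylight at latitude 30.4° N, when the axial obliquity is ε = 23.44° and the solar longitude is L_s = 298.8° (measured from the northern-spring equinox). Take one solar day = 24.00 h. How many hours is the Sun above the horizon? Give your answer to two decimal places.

10.32 h

Solar declination: sin δ = sin ε · sin L_s = sin 23.44° × sin 298.8° = -0.34858, so δ = -20.401°.
cos h₀ = −tan ϕ · tan δ = −tan(+30.4°) × tan(-20.401°) = 0.2182, so h₀ = 1.3508 rad = 77.40°.
Daylight = 2h₀/(2π) × 24.00 h = (1.3508/π) × 24.00 = 10.32 h.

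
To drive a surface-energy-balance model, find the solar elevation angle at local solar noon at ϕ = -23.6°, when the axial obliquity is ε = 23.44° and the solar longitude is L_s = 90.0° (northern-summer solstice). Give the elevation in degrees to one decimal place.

Solar declination: sin δ = sin ε · sin L_s = sin 23.44° × sin 90.0° = 0.39779, so δ = +23.440°.
At local noon the hour angle is zero, so the zenith angle equals |ϕ − δ| = |-23.6° − (+23.440°)| = 47.040°.
Elevation = 90° − 47.040° = 43.0°.

43.0°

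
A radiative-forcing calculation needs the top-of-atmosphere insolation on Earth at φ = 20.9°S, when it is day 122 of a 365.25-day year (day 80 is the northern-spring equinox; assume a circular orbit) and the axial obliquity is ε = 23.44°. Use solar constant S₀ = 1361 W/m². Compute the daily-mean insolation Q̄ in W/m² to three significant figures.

Solar longitude: λ_s = 360° × (122 − 80)/365.25 = 41.396°.
sin δ = sin 23.44° × sin 41.396° = 0.26304, so δ = +15.251°.
cos H₀ = −tan(-20.9°) tan(+15.251°) = 0.1041, H₀ = 1.4665 rad.
Bracket: H₀ sin φ sin δ + cos φ cos δ sin H₀ = 1.4665×-0.35674×0.26304 + 0.93420×0.96478×0.99457 = -0.137612 + 0.896403 = 0.758791.
Q̄ = (S₀/π) × [bracket] = (1361/π) × 0.758791 = 328.7 W/m².

Q̄ ≈ 329 W/m²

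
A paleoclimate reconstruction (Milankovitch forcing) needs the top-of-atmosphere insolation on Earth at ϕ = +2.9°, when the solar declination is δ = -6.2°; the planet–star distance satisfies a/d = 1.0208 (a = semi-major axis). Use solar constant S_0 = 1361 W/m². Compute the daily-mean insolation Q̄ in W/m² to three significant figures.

Q̄ ≈ 444 W/m²

cos h₀ = −tan(+2.9°) tan(-6.200°) = 0.0055, h₀ = 1.5653 rad.
Bracket: h₀ sin ϕ sin δ + cos ϕ cos δ sin h₀ = 1.5653×0.05059×-0.10800 + 0.99872×0.99415×0.99998 = -0.008552 + 0.992858 = 0.984306.
Inverse-square distance factor (a/d)² = 1.0208² = 1.042033.
Q̄ = (S_0/π) × 1.042033 × [bracket] = (1361/π) × 1.042033 × 0.984306 = 444.3 W/m².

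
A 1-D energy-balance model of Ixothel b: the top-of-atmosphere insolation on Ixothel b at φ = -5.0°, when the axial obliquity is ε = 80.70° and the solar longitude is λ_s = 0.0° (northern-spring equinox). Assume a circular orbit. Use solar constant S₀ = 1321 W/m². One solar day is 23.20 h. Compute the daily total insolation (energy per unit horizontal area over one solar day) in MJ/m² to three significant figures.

35.0 MJ/m²

Solar declination: sin δ = sin ε · sin λ_s = sin 80.70° × sin 0.0° = 0.00000, so δ = +0.000°.
cos H₀ = −tan(-5.0°) tan(+0.000°) = 0.0000, H₀ = 1.5708 rad.
Bracket: H₀ sin φ sin δ + cos φ cos δ sin H₀ = 1.5708×-0.08716×0.00000 + 0.99619×1.00000×1.00000 = -0.000000 + 0.996190 = 0.996190.
Q̄ = (S₀/π) × [bracket] = (1321/π) × 0.996190 = 418.89 W/m².
Daily total = Q̄ × 23.20 h × 3600 s/h = 418.89 × 23.20 × 3600 / 10⁶ = 34.99 MJ/m².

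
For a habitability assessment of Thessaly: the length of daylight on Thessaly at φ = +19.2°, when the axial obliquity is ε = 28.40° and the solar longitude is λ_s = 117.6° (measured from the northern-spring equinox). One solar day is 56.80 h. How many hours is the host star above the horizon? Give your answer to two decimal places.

Solar declination: sin δ = sin ε · sin λ_s = sin 28.40° × sin 117.6° = 0.42150, so δ = +24.929°.
cos H₀ = −tan φ · tan δ = −tan(+19.2°) × tan(+24.929°) = -0.1619, so H₀ = 1.7334 rad = 99.32°.
Daylight = 2H₀/(2π) × 56.80 h = (1.7334/π) × 56.80 = 31.34 h.

31.34 h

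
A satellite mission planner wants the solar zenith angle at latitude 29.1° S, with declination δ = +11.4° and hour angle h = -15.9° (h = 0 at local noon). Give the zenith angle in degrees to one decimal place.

θ_z = 43.3°

cos θ_z = sin φ sin δ + cos φ cos δ cos h = -0.096128 + 0.823764 = 0.727636.
θ_z = arccos(0.727636) = 43.3°.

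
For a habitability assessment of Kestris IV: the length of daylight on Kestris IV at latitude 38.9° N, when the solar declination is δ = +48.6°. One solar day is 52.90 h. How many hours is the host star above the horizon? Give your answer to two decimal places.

45.92 h

cos h₀ = −tan ϕ · tan δ = −tan(+38.9°) × tan(+48.600°) = -0.9152, so h₀ = 2.7269 rad = 156.24°.
Daylight = 2h₀/(2π) × 52.90 h = (2.7269/π) × 52.90 = 45.92 h.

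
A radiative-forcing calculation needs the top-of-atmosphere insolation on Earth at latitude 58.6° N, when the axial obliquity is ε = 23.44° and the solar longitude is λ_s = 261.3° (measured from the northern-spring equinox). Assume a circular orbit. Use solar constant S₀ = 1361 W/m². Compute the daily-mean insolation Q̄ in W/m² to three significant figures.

Solar declination: sin δ = sin ε · sin λ_s = sin 23.44° × sin 261.3° = -0.39321, so δ = -23.154°.
cos H₀ = −tan(+58.6°) tan(-23.154°) = 0.7006, H₀ = 0.7945 rad.
Bracket: H₀ sin φ sin δ + cos φ cos δ sin H₀ = 0.7945×0.85355×-0.39321 + 0.52101×0.91945×0.71353 = -0.266654 + 0.341811 = 0.075157.
Q̄ = (S₀/π) × [bracket] = (1361/π) × 0.075157 = 32.56 W/m².

Q̄ ≈ 32.6 W/m²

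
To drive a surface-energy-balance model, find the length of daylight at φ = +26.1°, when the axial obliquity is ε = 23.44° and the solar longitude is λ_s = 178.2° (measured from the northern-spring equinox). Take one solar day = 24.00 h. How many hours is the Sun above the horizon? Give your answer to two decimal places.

Solar declination: sin δ = sin ε · sin λ_s = sin 23.44° × sin 178.2° = 0.01249, so δ = +0.716°.
cos H₀ = −tan φ · tan δ = −tan(+26.1°) × tan(+0.716°) = -0.0061, so H₀ = 1.5769 rad = 90.35°.
Daylight = 2H₀/(2π) × 24.00 h = (1.5769/π) × 24.00 = 12.05 h.

12.05 h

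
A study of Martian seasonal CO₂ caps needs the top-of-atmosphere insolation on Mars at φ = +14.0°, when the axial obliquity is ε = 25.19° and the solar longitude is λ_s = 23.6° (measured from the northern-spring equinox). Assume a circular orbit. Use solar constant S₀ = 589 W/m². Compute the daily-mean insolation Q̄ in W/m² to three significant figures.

Q̄ ≈ 192 W/m²

Solar declination: sin δ = sin ε · sin λ_s = sin 25.19° × sin 23.6° = 0.17040, so δ = +9.811°.
cos H₀ = −tan(+14.0°) tan(+9.811°) = -0.0431, H₀ = 1.6139 rad.
Bracket: H₀ sin φ sin δ + cos φ cos δ sin H₀ = 1.6139×0.24192×0.17040 + 0.97030×0.98538×0.99907 = 0.066530 + 0.955225 = 1.021755.
Q̄ = (S₀/π) × [bracket] = (589/π) × 1.021755 = 191.6 W/m².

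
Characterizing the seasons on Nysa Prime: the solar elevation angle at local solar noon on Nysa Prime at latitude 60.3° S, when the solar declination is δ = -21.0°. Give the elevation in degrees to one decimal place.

At local noon the hour angle is zero, so the zenith angle equals |φ − δ| = |-60.3° − (-21.000°)| = 39.300°.
Elevation = 90° − 39.300° = 50.7°.

50.7°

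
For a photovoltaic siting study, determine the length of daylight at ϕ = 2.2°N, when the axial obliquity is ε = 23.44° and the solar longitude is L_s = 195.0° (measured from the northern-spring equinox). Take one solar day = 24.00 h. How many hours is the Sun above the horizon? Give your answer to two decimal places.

11.97 h

Solar declination: sin δ = sin ε · sin L_s = sin 23.44° × sin 195.0° = -0.10296, so δ = -5.909°.
cos h₀ = −tan ϕ · tan δ = −tan(+2.2°) × tan(-5.909°) = 0.0040, so h₀ = 1.5668 rad = 89.77°.
Daylight = 2h₀/(2π) × 24.00 h = (1.5668/π) × 24.00 = 11.97 h.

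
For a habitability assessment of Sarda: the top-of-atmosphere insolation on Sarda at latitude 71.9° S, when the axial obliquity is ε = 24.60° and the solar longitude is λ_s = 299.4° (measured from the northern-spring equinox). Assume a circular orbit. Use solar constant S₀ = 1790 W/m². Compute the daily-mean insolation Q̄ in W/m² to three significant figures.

Solar declination: sin δ = sin ε · sin λ_s = sin 24.60° × sin 299.4° = -0.36267, so δ = -21.264°.
cos H₀ = −tan(-71.9°) tan(-21.264°) = -1.1907 ≤ −1 ⇒ polar day, H₀ = π.
Bracket: H₀ sin φ sin δ + cos φ cos δ sin H₀ = 3.1416×-0.95052×-0.36267 + 0.31068×0.93192×0.00000 = 1.082988 + 0.000000 = 1.082988.
Q̄ = (S₀/π) × [bracket] = (1790/π) × 1.082988 = 617.1 W/m².

Q̄ ≈ 617 W/m²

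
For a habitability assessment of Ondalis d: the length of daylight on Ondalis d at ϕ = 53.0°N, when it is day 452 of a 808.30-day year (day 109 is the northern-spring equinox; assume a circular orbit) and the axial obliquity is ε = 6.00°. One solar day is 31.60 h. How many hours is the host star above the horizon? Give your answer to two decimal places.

Solar longitude: L_s = 360° × (452 − 109)/808.30 = 152.765°.
sin δ = sin 6.00° × sin 152.765° = 0.04784, so δ = +2.742°.
cos h₀ = −tan ϕ · tan δ = −tan(+53.0°) × tan(+2.742°) = -0.0636, so h₀ = 1.6344 rad = 93.64°.
Daylight = 2h₀/(2π) × 31.60 h = (1.6344/π) × 31.60 = 16.44 h.

16.44 h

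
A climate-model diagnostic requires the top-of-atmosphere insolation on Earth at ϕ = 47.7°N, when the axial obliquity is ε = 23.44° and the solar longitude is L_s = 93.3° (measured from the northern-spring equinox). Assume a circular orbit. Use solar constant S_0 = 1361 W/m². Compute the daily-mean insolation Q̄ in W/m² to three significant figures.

Q̄ ≈ 498 W/m²

Solar declination: sin δ = sin ε · sin L_s = sin 23.44° × sin 93.3° = 0.39713, so δ = +23.399°.
cos h₀ = −tan(+47.7°) tan(+23.399°) = -0.4755, h₀ = 2.0664 rad.
Bracket: h₀ sin ϕ sin δ + cos ϕ cos δ sin h₀ = 2.0664×0.73963×0.39713 + 0.67301×0.91776×0.87969 = 0.606962 + 0.543351 = 1.150313.
Q̄ = (S_0/π) × [bracket] = (1361/π) × 1.150313 = 498.3 W/m².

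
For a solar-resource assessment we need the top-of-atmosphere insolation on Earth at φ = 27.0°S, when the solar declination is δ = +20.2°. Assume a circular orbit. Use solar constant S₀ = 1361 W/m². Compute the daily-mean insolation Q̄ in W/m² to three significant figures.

cos H₀ = −tan(-27.0°) tan(+20.200°) = 0.1875, H₀ = 1.3822 rad.
Bracket: H₀ sin φ sin δ + cos φ cos δ sin H₀ = 1.3822×-0.45399×0.34530 + 0.89101×0.93849×0.98227 = -0.216677 + 0.821378 = 0.604701.
Q̄ = (S₀/π) × [bracket] = (1361/π) × 0.604701 = 262.0 W/m².

Q̄ ≈ 262 W/m²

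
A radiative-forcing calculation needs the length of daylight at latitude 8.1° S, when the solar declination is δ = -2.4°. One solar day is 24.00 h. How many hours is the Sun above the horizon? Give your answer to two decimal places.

cos H₀ = −tan φ · tan δ = −tan(-8.1°) × tan(-2.400°) = -0.0060, so H₀ = 1.5768 rad = 90.34°.
Daylight = 2H₀/(2π) × 24.00 h = (1.5768/π) × 24.00 = 12.05 h.

12.05 h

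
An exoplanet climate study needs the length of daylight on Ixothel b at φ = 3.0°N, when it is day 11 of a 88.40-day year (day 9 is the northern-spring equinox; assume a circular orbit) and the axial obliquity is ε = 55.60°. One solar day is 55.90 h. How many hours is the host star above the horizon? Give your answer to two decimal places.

28.06 h

Solar longitude: λ_s = 360° × (11 − 9)/88.40 = 8.145°.
sin δ = sin 55.60° × sin 8.145° = 0.11690, so δ = +6.713°.
cos H₀ = −tan φ · tan δ = −tan(+3.0°) × tan(+6.713°) = -0.0062, so H₀ = 1.5770 rad = 90.35°.
Daylight = 2H₀/(2π) × 55.90 h = (1.5770/π) × 55.90 = 28.06 h.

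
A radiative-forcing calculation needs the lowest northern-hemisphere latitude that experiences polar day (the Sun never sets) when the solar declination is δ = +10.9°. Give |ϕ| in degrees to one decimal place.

Polar day requires cos h₀ = −tan ϕ tan δ ≤ −1, i.e. tan ϕ tan δ ≥ 1.
The boundary is |tan ϕ| · |tan δ| = 1, so |ϕ| = 90° − |δ| = 90° − 10.9° = 79.1° in the northern hemisphere.

|ϕ| = 79.1°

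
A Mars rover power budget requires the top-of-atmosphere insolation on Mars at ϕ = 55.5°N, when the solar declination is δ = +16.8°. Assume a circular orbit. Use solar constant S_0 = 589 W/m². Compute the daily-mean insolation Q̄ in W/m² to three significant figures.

cos h₀ = −tan(+55.5°) tan(+16.800°) = -0.4393, h₀ = 2.0256 rad.
Bracket: h₀ sin ϕ sin δ + cos ϕ cos δ sin h₀ = 2.0256×0.82413×0.28903 + 0.56641×0.95732×0.89834 = 0.482494 + 0.487112 = 0.969606.
Q̄ = (S_0/π) × [bracket] = (589/π) × 0.969606 = 181.8 W/m².

Q̄ ≈ 182 W/m²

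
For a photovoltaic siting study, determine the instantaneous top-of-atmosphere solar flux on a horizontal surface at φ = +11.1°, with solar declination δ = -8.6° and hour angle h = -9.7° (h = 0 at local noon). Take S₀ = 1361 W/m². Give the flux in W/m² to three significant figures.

cos θ_z = sin φ sin δ + cos φ cos δ cos h = -0.028789 + 0.956388 = 0.927599.
Flux = S₀ · cos θ_z = 1361 × 0.927599 = 1262 W/m².

1.26e+03 W/m²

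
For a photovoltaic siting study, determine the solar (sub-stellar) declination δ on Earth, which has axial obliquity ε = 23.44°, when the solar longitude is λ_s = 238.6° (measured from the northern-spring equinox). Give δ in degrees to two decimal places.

δ = -19.85°

sin δ = sin ε · sin λ_s = sin 23.44° × sin 238.6° = -0.339533.
δ = arcsin(-0.339533) = -19.85°.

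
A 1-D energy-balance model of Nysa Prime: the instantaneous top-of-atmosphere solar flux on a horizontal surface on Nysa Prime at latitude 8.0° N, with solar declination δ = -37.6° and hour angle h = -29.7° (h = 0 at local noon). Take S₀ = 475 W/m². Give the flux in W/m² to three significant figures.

cos θ_z = sin φ sin δ + cos φ cos δ cos h = -0.084916 + 0.681510 = 0.596594.
Flux = S₀ · cos θ_z = 475 × 0.596594 = 283.4 W/m².

283 W/m²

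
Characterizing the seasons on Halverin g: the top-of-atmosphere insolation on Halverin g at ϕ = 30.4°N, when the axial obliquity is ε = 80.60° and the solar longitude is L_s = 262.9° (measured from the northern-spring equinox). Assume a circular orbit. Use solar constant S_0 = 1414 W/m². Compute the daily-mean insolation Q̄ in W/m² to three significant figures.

Solar declination: sin δ = sin ε · sin L_s = sin 80.60° × sin 262.9° = -0.97901, so δ = -78.239°.
cos h₀ = −tan(+30.4°) tan(-78.239°) = 2.8180 ≥ 1 ⇒ polar night, h₀ = 0 and Q̄ = 0.

Q̄ ≈ 0.00 W/m²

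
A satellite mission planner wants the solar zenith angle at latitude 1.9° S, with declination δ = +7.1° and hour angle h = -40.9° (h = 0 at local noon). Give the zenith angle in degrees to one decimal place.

θ_z = 41.8°

cos θ_z = sin φ sin δ + cos φ cos δ cos h = -0.004098 + 0.749645 = 0.745547.
θ_z = arccos(0.745547) = 41.8°.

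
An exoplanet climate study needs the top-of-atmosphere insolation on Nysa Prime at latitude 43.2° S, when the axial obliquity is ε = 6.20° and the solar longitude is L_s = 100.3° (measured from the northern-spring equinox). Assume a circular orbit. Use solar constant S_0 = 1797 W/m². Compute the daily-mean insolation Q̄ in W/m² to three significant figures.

Solar declination: sin δ = sin ε · sin L_s = sin 6.20° × sin 100.3° = 0.10626, so δ = +6.100°.
cos h₀ = −tan(-43.2°) tan(+6.100°) = 0.1004, h₀ = 1.4703 rad.
Bracket: h₀ sin ϕ sin δ + cos ϕ cos δ sin h₀ = 1.4703×-0.68455×0.10626 + 0.72897×0.99434×0.99495 = -0.106950 + 0.721184 = 0.614234.
Q̄ = (S_0/π) × [bracket] = (1797/π) × 0.614234 = 351.3 W/m².

Q̄ ≈ 351 W/m²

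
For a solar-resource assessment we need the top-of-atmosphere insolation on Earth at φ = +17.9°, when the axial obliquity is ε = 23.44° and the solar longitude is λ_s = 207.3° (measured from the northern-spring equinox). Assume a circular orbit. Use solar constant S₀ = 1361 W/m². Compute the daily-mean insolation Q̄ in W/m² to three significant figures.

Solar declination: sin δ = sin ε · sin λ_s = sin 23.44° × sin 207.3° = -0.18245, so δ = -10.512°.
cos H₀ = −tan(+17.9°) tan(-10.512°) = 0.0599, H₀ = 1.5108 rad.
Bracket: H₀ sin φ sin δ + cos φ cos δ sin H₀ = 1.5108×0.30736×-0.18245 + 0.95159×0.98322×0.99820 = -0.084722 + 0.933938 = 0.849216.
Q̄ = (S₀/π) × [bracket] = (1361/π) × 0.849216 = 367.9 W/m².

Q̄ ≈ 368 W/m²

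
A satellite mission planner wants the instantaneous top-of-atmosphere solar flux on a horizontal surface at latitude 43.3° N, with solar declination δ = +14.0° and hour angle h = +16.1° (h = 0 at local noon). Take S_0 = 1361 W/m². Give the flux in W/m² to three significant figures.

cos θ_z = sin ϕ sin δ + cos ϕ cos δ cos h = 0.165914 + 0.678459 = 0.844373.
Flux = S_0 · cos θ_z = 1361 × 0.844373 = 1149 W/m².

1.15e+03 W/m²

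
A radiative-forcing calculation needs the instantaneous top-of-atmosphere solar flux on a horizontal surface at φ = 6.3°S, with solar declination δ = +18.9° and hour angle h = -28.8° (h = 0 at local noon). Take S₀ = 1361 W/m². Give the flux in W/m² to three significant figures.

1.07e+03 W/m²

cos θ_z = sin φ sin δ + cos φ cos δ cos h = -0.035545 + 0.824054 = 0.788509.
Flux = S₀ · cos θ_z = 1361 × 0.788509 = 1073 W/m².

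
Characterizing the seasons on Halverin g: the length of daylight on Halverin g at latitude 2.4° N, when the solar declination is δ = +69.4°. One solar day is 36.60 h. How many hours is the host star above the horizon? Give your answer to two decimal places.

cos H₀ = −tan φ · tan δ = −tan(+2.4°) × tan(+69.400°) = -0.1115, so H₀ = 1.6825 rad = 96.40°.
Daylight = 2H₀/(2π) × 36.60 h = (1.6825/π) × 36.60 = 19.60 h.

19.60 h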